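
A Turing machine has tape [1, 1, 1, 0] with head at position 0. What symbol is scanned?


Tape: [1, 1, 1, 0]
Positions: 0 1 2 3
Values:    1 1 1 0
Head at position 0
tape[0] = 1

1


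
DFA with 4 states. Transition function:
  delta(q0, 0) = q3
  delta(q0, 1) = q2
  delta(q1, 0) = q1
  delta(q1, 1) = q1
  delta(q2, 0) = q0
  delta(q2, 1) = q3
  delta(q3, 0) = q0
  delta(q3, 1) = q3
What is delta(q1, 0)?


Looking up transition function:
delta(q1, 0) in the table
Row: q1, Column: 0
Result: q1

q1


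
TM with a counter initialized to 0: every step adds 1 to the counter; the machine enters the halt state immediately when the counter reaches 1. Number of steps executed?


Counter starts at 0. Counting sequence:
  Step 1: counter = 1
Counter reached 1 -> halt
Total steps = 1

1


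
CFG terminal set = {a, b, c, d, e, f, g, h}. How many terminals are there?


Terminal symbols: a, b, c, d, e, f, g, h
Counting each: a (#1), b (#2), c (#3), d (#4), e (#5), f (#6), g (#7), h (#8)
Total = 8

8


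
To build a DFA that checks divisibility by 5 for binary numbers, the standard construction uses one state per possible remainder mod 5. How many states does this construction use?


Divisibility by 5 is tracked via the remainder mod 5: 0, 1, ..., 4
The construction assigns one state to each remainder
Number of remainders = 5

5


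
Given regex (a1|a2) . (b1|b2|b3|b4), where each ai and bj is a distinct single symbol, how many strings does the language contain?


First group: 2 alternatives
Second group: 4 alternatives
Concatenation: each choice from group 1 pairs with each from group 2
Total = 2 x 4 = 8

8


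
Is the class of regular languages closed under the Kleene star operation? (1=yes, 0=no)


Regular languages are closed under:
- Union (DFA product construction)
- Intersection (DFA product construction)
- Complement (swap accept/reject states)
- Concatenation (NFA construction)
- Kleene star (NFA construction)
Kleene star is in this list
Therefore: closed

1


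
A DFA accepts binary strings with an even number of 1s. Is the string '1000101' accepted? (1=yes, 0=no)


DFA has 2 states: q_even (start, accept=yes) and q_odd
Processing string '1000101' character by character:
  Position 0: read '1', 1-count=1 -> q_odd
  Position 1: read '0', 1-count=1 -> q_odd (no change)
  Position 2: read '0', 1-count=1 -> q_odd (no change)
  Position 3: read '0', 1-count=1 -> q_odd (no change)
  Position 4: read '1', 1-count=2 -> q_even
  Position 5: read '0', 1-count=2 -> q_even (no change)
  Position 6: read '1', 1-count=3 -> q_odd
Final state: q_odd, total 1s = 3 (odd); the DFA requires an even count -> reject

0


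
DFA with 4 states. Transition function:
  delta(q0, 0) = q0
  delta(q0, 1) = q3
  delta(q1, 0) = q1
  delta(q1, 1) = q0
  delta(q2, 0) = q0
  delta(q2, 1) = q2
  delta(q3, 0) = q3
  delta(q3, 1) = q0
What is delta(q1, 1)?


Looking up transition function:
delta(q1, 1) in the table
Row: q1, Column: 1
Result: q0

q0


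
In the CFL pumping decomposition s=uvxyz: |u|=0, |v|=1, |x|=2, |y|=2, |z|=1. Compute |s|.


|s| = |u| + |v| + |x| + |y| + |z|
= 0 + 1 + 2 + 2 + 1
= 1 + 2 + 3
= 3 + 3
= 6

6


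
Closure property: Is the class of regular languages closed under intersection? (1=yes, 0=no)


Regular languages are closed under all standard operations:
- Union: Yes (product construction)
- Intersection: Yes (product construction)
- Complement: Yes (swap accept/reject)
- Concatenation: Yes (NFA construction)
Operation: intersection -> Closed

1


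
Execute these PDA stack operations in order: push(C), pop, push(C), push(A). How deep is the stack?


Tracing stack operations:
  push(C) -> stack = [C], depth=1
  pop -> removed C, stack = [], depth=0
  push(C) -> stack = [C], depth=1
  push(A) -> stack = [C,A], depth=2
Final depth = 2

2


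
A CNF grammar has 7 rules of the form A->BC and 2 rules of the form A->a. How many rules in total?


CNF allows two rule forms:
  A -> BC (binary): 7 rules
  A -> a (terminal): 2 rules
Total = 7 + 2 = 9

9


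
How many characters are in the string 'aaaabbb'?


String: 'aaaabbb'
Counting characters:
  'a' appears 4 time(s)
  'b' appears 3 time(s)
Total length = 4 + 3 = 7

7


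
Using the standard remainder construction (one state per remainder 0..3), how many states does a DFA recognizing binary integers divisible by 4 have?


Divisibility by 4 is tracked via the remainder mod 4: 0, 1, ..., 3
The construction assigns one state to each remainder
Number of remainders = 4

4


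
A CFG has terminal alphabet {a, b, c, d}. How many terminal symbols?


Terminal symbols: a, b, c, d
Counting each: a (#1), b (#2), c (#3), d (#4)
Total = 4

4


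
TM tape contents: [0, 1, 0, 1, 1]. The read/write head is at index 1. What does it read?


Tape: [0, 1, 0, 1, 1]
Positions: 0 1 2 3 4
Values:    0 1 0 1 1
Head at position 1
tape[1] = 1

1


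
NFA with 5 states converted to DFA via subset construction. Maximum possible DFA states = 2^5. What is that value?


NFA has 5 states
Subset construction: each DFA state = subset of NFA states
Maximum subsets = 2^5
2^5 = 32

32


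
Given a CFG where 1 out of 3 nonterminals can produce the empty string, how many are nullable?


Nonterminals: {S, A, B}
A nonterminal is nullable if it can derive epsilon
Counting nullable nonterminals: 1
Total nullable = 1

1


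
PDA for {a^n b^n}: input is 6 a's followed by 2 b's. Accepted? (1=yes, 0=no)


Language requires equal numbers of a's and b's
PDA pushes for each 'a', pops for each 'b'
Number of a's = 6
Number of b's = 2
6 != 2 -> Reject

0


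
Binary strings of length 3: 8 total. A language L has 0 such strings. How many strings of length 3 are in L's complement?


Alphabet: {0,1}
String length: 3
Total strings of length 3 = 2^3 = 8
Strings in L = 0
Complement = total - |L|
= 8 - 0
= 8

8


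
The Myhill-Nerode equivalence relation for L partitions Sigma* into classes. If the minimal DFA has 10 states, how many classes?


Myhill-Nerode theorem:
Number of equivalence classes = number of states in minimal DFA
Minimal DFA states = 10
Therefore equivalence classes = 10

10


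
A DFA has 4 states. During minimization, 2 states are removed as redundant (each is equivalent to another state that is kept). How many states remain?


Original DFA: 4 states
Redundant states removed: 2
Minimized states = original - removed
= 4 - 2
= 2

2


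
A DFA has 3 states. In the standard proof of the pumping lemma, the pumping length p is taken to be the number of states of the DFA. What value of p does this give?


Pumping lemma for regular languages (standard proof):
Take p = |Q|, the number of DFA states.
Any string of length >= |Q| passes through |Q|+1 states while reading its first |Q| symbols,
so by pigeonhole some state repeats, giving the loop that can be pumped.
Here |Q| = 3
Therefore the proof uses p = 3

3


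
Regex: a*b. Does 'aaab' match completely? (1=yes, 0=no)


Pattern: a*b
String: 'aaab'
Pattern requires: zero or more 'a's followed by exactly one 'b'
Found 3 leading 'a's
Remaining: 'b'
Remaining is exactly 'b' -> match
Result: 1

1


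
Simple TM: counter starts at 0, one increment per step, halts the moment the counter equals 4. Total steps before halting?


Counter starts at 0. Counting sequence:
  Step 1: counter = 1
  Step 2: counter = 2
  Step 3: counter = 3
  Step 4: counter = 4
Counter reached 4 -> halt
Total steps = 4

4


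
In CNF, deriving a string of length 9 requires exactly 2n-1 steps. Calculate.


Chomsky Normal Form derivation:
String length n = 9
Each step either:
  - Splits a nonterminal into two (n-1 such steps)
  - Converts a nonterminal to terminal (n such steps)
Total = (n-1) + n = 2n - 1
= 2(9) - 1
= 18 - 1
= 17

17


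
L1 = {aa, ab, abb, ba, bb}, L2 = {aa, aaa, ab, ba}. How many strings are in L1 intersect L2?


L1 = {aa, ab, abb, ba, bb}
L2 = {aa, aaa, ab, ba}
Checking each string in L1 against L2:
  'aa': in L2? Yes
  'ab': in L2? Yes
  'abb': in L2? No
  'ba': in L2? Yes
  'bb': in L2? No
Intersection = {aa, ab, ba}
|L1 ∩ L2| = 3

3


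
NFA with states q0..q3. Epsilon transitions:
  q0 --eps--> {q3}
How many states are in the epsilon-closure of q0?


Starting from q0
Initialize closure = {q0}
Follow epsilon from q0 -> add q3
Final closure: {q0, q3}
Size = 2

2


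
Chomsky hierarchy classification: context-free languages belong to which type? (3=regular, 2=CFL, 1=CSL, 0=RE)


Chomsky hierarchy levels:
  Type 3: Regular (DFA/NFA/regex)
  Type 2: Context-free (PDA)
  Type 1: Context-sensitive
  Type 0: Recursively enumerable (TM)
'context-free' corresponds to Type 2

2


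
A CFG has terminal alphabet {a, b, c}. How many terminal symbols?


Terminal symbols: a, b, c
Counting each: a (#1), b (#2), c (#3)
Total = 3

3


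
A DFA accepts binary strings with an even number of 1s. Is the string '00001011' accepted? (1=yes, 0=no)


DFA has 2 states: q_even (start, accept=yes) and q_odd
Processing string '00001011' character by character:
  Position 0: read '0', 1-count=0 -> q_even (no change)
  Position 1: read '0', 1-count=0 -> q_even (no change)
  Position 2: read '0', 1-count=0 -> q_even (no change)
  Position 3: read '0', 1-count=0 -> q_even (no change)
  Position 4: read '1', 1-count=1 -> q_odd
  Position 5: read '0', 1-count=1 -> q_odd (no change)
  Position 6: read '1', 1-count=2 -> q_even
  Position 7: read '1', 1-count=3 -> q_odd
Final state: q_odd, total 1s = 3 (odd); the DFA requires an even count -> reject

0


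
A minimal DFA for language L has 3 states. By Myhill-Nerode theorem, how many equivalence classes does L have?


Myhill-Nerode theorem:
Number of equivalence classes = number of states in minimal DFA
Minimal DFA states = 3
Therefore equivalence classes = 3

3


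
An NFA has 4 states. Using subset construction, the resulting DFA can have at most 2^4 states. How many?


NFA has 4 states
Subset construction: each DFA state = subset of NFA states
Maximum subsets = 2^4
2^4 = 16

16


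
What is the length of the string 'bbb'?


String: 'bbb'
Counting characters:
  'b' appears 3 time(s)
Total length = 0 + 3 = 3

3


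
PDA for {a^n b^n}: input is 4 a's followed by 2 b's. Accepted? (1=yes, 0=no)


Language requires equal numbers of a's and b's
PDA pushes for each 'a', pops for each 'b'
Number of a's = 4
Number of b's = 2
4 != 2 -> Reject

0


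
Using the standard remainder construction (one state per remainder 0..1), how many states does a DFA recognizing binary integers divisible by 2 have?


Divisibility by 2 is tracked via the remainder mod 2: 0, 1, ..., 1
The construction assigns one state to each remainder
Number of remainders = 2

2


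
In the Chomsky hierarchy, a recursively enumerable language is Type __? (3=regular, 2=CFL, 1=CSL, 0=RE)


Chomsky hierarchy levels:
  Type 3: Regular (DFA/NFA/regex)
  Type 2: Context-free (PDA)
  Type 1: Context-sensitive
  Type 0: Recursively enumerable (TM)
'recursively enumerable' corresponds to Type 0

0


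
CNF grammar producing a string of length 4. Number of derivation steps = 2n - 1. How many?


Chomsky Normal Form derivation:
String length n = 4
Each step either:
  - Splits a nonterminal into two (n-1 such steps)
  - Converts a nonterminal to terminal (n such steps)
Total = (n-1) + n = 2n - 1
= 2(4) - 1
= 8 - 1
= 7

7


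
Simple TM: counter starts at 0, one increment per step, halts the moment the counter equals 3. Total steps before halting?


Counter starts at 0. Counting sequence:
  Step 1: counter = 1
  Step 2: counter = 2
  Step 3: counter = 3
Counter reached 3 -> halt
Total steps = 3

3


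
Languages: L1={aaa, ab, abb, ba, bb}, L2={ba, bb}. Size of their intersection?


L1 = {aaa, ab, abb, ba, bb}
L2 = {ba, bb}
Checking each string in L1 against L2:
  'aaa': in L2? No
  'ab': in L2? No
  'abb': in L2? No
  'ba': in L2? Yes
  'bb': in L2? Yes
Intersection = {ba, bb}
|L1 ∩ L2| = 2

2


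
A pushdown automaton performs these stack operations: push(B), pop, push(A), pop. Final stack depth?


Tracing stack operations:
  push(B) -> stack = [B], depth=1
  pop -> removed B, stack = [], depth=0
  push(A) -> stack = [A], depth=1
  pop -> removed A, stack = [], depth=0
Final depth = 0

0


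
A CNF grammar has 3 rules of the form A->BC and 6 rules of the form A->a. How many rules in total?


CNF allows two rule forms:
  A -> BC (binary): 3 rules
  A -> a (terminal): 6 rules
Total = 3 + 6 = 9

9


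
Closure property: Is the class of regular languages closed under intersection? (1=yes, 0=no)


Regular languages are closed under all standard operations:
- Union: Yes (product construction)
- Intersection: Yes (product construction)
- Complement: Yes (swap accept/reject)
- Concatenation: Yes (NFA construction)
Operation: intersection -> Closed

1


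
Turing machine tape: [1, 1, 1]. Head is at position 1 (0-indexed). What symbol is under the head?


Tape: [1, 1, 1]
Positions: 0 1 2
Values:    1 1 1
Head at position 1
tape[1] = 1

1


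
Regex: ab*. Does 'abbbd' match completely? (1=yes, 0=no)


Pattern: ab*
String: 'abbbd'
Pattern requires: exactly one 'a' followed by zero or more 'b's
First char is 'a' -> OK
Rest 'bbbd': all b's? No
Result: 0

0


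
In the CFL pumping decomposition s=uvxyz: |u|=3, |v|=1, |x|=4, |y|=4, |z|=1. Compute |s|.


|s| = |u| + |v| + |x| + |y| + |z|
= 3 + 1 + 4 + 4 + 1
= 4 + 4 + 5
= 8 + 5
= 13

13


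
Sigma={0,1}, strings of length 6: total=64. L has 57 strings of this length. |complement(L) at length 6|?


Alphabet: {0,1}
String length: 6
Total strings of length 6 = 2^6 = 64
Strings in L = 57
Complement = total - |L|
= 64 - 57
= 7

7


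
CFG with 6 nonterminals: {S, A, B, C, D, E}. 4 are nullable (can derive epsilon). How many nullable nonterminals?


Nonterminals: {S, A, B, C, D, E}
A nonterminal is nullable if it can derive epsilon
Counting nullable nonterminals: 4
Total nullable = 4

4


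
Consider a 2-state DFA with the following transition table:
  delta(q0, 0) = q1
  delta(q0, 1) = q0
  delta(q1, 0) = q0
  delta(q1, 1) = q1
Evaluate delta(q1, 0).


Looking up transition function:
delta(q1, 0) in the table
Row: q1, Column: 0
Result: q0

q0


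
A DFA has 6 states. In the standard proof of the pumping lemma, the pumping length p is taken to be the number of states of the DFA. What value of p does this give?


Pumping lemma for regular languages (standard proof):
Take p = |Q|, the number of DFA states.
Any string of length >= |Q| passes through |Q|+1 states while reading its first |Q| symbols,
so by pigeonhole some state repeats, giving the loop that can be pumped.
Here |Q| = 6
Therefore the proof uses p = 6

6


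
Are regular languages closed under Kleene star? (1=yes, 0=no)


Regular languages are closed under:
- Union (DFA product construction)
- Intersection (DFA product construction)
- Complement (swap accept/reject states)
- Concatenation (NFA construction)
- Kleene star (NFA construction)
Kleene star is in this list
Therefore: closed

1


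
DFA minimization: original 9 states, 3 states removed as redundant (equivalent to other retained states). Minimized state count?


Original DFA: 9 states
Redundant states removed: 3
Minimized states = original - removed
= 9 - 3
= 6

6


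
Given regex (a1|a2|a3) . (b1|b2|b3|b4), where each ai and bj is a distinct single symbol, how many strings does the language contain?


First group: 3 alternatives
Second group: 4 alternatives
Concatenation: each choice from group 1 pairs with each from group 2
Total = 3 x 4 = 12

12


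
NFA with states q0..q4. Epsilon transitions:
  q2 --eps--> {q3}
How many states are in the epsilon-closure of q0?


Starting from q0
Initialize closure = {q0}
q0 has no outgoing epsilon transitions -> nothing to add
Final closure: {q0}
Size = 1

1


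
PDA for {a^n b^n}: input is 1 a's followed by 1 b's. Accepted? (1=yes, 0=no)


Language requires equal numbers of a's and b's
PDA pushes for each 'a', pops for each 'b'
Number of a's = 1
Number of b's = 1
1 == 1 -> Accept

1


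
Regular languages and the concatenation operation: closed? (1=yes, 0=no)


Regular languages are closed under all standard operations:
- Union: Yes (product construction)
- Intersection: Yes (product construction)
- Complement: Yes (swap accept/reject)
- Concatenation: Yes (NFA construction)
Operation: concatenation -> Closed

1


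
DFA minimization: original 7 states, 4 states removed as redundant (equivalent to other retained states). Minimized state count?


Original DFA: 7 states
Redundant states removed: 4
Minimized states = original - removed
= 7 - 4
= 3

3


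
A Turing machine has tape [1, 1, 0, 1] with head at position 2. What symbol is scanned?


Tape: [1, 1, 0, 1]
Positions: 0 1 2 3
Values:    1 1 0 1
Head at position 2
tape[2] = 0

0


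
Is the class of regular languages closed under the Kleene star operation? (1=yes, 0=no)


Regular languages are closed under:
- Union (DFA product construction)
- Intersection (DFA product construction)
- Complement (swap accept/reject states)
- Concatenation (NFA construction)
- Kleene star (NFA construction)
Kleene star is in this list
Therefore: closed

1


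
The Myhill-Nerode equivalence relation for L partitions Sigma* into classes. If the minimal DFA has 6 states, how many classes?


Myhill-Nerode theorem:
Number of equivalence classes = number of states in minimal DFA
Minimal DFA states = 6
Therefore equivalence classes = 6

6


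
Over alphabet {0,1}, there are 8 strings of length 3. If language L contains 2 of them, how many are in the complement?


Alphabet: {0,1}
String length: 3
Total strings of length 3 = 2^3 = 8
Strings in L = 2
Complement = total - |L|
= 8 - 2
= 6

6


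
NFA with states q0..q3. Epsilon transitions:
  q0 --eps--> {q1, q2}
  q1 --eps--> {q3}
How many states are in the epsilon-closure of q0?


Starting from q0
Initialize closure = {q0}
Follow epsilon from q0 -> add q1
Follow epsilon from q0 -> add q2
Follow epsilon from q1 -> add q3
Final closure: {q0, q1, q2, q3}
Size = 4

4


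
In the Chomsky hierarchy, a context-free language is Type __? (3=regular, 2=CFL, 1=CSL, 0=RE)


Chomsky hierarchy levels:
  Type 3: Regular (DFA/NFA/regex)
  Type 2: Context-free (PDA)
  Type 1: Context-sensitive
  Type 0: Recursively enumerable (TM)
'context-free' corresponds to Type 2

2


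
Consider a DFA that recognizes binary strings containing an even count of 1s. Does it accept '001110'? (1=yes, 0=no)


DFA has 2 states: q_even (start, accept=yes) and q_odd
Processing string '001110' character by character:
  Position 0: read '0', 1-count=0 -> q_even (no change)
  Position 1: read '0', 1-count=0 -> q_even (no change)
  Position 2: read '1', 1-count=1 -> q_odd
  Position 3: read '1', 1-count=2 -> q_even
  Position 4: read '1', 1-count=3 -> q_odd
  Position 5: read '0', 1-count=3 -> q_odd (no change)
Final state: q_odd, total 1s = 3 (odd); the DFA requires an even count -> reject

0


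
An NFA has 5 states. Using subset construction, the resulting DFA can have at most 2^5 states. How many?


NFA has 5 states
Subset construction: each DFA state = subset of NFA states
Maximum subsets = 2^5
2^5 = 32

32


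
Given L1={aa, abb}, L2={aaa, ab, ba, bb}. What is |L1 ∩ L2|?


L1 = {aa, abb}
L2 = {aaa, ab, ba, bb}
Checking each string in L1 against L2:
  'aa': in L2? No
  'abb': in L2? No
Intersection = {}
|L1 ∩ L2| = 0

0


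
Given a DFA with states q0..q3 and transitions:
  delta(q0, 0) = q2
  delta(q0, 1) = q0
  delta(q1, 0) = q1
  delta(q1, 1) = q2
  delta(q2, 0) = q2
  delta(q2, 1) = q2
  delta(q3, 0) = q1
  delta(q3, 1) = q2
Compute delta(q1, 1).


Looking up transition function:
delta(q1, 1) in the table
Row: q1, Column: 1
Result: q2

q2


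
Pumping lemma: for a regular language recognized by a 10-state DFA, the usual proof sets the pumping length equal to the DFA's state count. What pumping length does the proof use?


Pumping lemma for regular languages (standard proof):
Take p = |Q|, the number of DFA states.
Any string of length >= |Q| passes through |Q|+1 states while reading its first |Q| symbols,
so by pigeonhole some state repeats, giving the loop that can be pumped.
Here |Q| = 10
Therefore the proof uses p = 10

10


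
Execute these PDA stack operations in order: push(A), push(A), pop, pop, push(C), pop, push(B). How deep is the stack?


Tracing stack operations:
  push(A) -> stack = [A], depth=1
  push(A) -> stack = [A,A], depth=2
  pop -> removed A, stack = [A], depth=1
  pop -> removed A, stack = [], depth=0
  push(C) -> stack = [C], depth=1
  pop -> removed C, stack = [], depth=0
  push(B) -> stack = [B], depth=1
Final depth = 1

1


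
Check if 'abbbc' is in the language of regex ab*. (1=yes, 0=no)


Pattern: ab*
String: 'abbbc'
Pattern requires: exactly one 'a' followed by zero or more 'b's
First char is 'a' -> OK
Rest 'bbbc': all b's? No
Result: 0

0


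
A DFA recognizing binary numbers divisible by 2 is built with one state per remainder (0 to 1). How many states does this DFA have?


Divisibility by 2 is tracked via the remainder mod 2: 0, 1, ..., 1
The construction assigns one state to each remainder
Number of remainders = 2

2


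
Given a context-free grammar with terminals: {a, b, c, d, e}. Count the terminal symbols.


Terminal symbols: a, b, c, d, e
Counting each: a (#1), b (#2), c (#3), d (#4), e (#5)
Total = 5

5


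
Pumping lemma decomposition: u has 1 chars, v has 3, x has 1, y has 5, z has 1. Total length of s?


|s| = |u| + |v| + |x| + |y| + |z|
= 1 + 3 + 1 + 5 + 1
= 4 + 1 + 6
= 5 + 6
= 11

11


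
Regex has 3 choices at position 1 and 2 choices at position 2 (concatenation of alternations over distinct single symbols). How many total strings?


First group: 3 alternatives
Second group: 2 alternatives
Concatenation: each choice from group 1 pairs with each from group 2
Total = 3 x 2 = 6

6


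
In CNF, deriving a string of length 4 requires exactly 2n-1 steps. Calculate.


Chomsky Normal Form derivation:
String length n = 4
Each step either:
  - Splits a nonterminal into two (n-1 such steps)
  - Converts a nonterminal to terminal (n such steps)
Total = (n-1) + n = 2n - 1
= 2(4) - 1
= 8 - 1
= 7

7


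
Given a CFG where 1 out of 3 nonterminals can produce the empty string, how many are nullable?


Nonterminals: {S, A, B}
A nonterminal is nullable if it can derive epsilon
Counting nullable nonterminals: 1
Total nullable = 1

1


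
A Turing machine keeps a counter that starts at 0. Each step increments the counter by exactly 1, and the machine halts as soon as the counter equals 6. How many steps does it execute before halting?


Counter starts at 0. Counting sequence:
  Step 1: counter = 1
  Step 2: counter = 2
  Step 3: counter = 3
  Step 4: counter = 4
  Step 5: counter = 5
  Step 6: counter = 6
Counter reached 6 -> halt
Total steps = 6

6


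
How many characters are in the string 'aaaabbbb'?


String: 'aaaabbbb'
Counting characters:
  'a' appears 4 time(s)
  'b' appears 4 time(s)
Total length = 4 + 4 = 8

8


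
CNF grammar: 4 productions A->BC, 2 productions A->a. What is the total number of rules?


CNF allows two rule forms:
  A -> BC (binary): 4 rules
  A -> a (terminal): 2 rules
Total = 4 + 2 = 6

6


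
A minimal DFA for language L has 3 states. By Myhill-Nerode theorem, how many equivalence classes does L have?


Myhill-Nerode theorem:
Number of equivalence classes = number of states in minimal DFA
Minimal DFA states = 3
Therefore equivalence classes = 3

3


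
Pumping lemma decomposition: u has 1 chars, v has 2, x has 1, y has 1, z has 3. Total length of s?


|s| = |u| + |v| + |x| + |y| + |z|
= 1 + 2 + 1 + 1 + 3
= 3 + 1 + 4
= 4 + 4
= 8

8


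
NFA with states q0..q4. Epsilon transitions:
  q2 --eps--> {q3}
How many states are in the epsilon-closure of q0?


Starting from q0
Initialize closure = {q0}
q0 has no outgoing epsilon transitions -> nothing to add
Final closure: {q0}
Size = 1

1


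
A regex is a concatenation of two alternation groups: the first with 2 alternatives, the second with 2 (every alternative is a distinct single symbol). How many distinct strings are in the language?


First group: 2 alternatives
Second group: 2 alternatives
Concatenation: each choice from group 1 pairs with each from group 2
Total = 2 x 2 = 4

4


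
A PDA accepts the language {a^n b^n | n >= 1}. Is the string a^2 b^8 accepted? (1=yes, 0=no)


Language requires equal numbers of a's and b's
PDA pushes for each 'a', pops for each 'b'
Number of a's = 2
Number of b's = 8
2 != 8 -> Reject

0


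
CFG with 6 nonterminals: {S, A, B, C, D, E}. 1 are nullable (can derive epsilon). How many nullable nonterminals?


Nonterminals: {S, A, B, C, D, E}
A nonterminal is nullable if it can derive epsilon
Counting nullable nonterminals: 1
Total nullable = 1

1


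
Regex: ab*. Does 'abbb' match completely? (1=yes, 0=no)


Pattern: ab*
String: 'abbb'
Pattern requires: exactly one 'a' followed by zero or more 'b's
First char is 'a' -> OK
Rest 'bbb': all b's? Yes
Result: 1

1


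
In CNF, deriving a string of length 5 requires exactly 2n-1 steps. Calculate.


Chomsky Normal Form derivation:
String length n = 5
Each step either:
  - Splits a nonterminal into two (n-1 such steps)
  - Converts a nonterminal to terminal (n such steps)
Total = (n-1) + n = 2n - 1
= 2(5) - 1
= 10 - 1
= 9

9


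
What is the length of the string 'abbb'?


String: 'abbb'
Counting characters:
  'a' appears 1 time(s)
  'b' appears 3 time(s)
Total length = 1 + 3 = 4

4


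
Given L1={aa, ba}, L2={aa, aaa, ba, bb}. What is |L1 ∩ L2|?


L1 = {aa, ba}
L2 = {aa, aaa, ba, bb}
Checking each string in L1 against L2:
  'aa': in L2? Yes
  'ba': in L2? Yes
Intersection = {aa, ba}
|L1 ∩ L2| = 2

2


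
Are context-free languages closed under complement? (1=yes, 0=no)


CFL closure properties:
  Closed under: union, concatenation, Kleene star
  NOT closed under: intersection, complement
Operation 'complement' is in not-closed list -> No (not closed)

0


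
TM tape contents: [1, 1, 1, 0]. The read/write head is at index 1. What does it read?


Tape: [1, 1, 1, 0]
Positions: 0 1 2 3
Values:    1 1 1 0
Head at position 1
tape[1] = 1

1


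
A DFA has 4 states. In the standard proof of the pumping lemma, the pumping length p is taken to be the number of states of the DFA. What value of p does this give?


Pumping lemma for regular languages (standard proof):
Take p = |Q|, the number of DFA states.
Any string of length >= |Q| passes through |Q|+1 states while reading its first |Q| symbols,
so by pigeonhole some state repeats, giving the loop that can be pumped.
Here |Q| = 4
Therefore the proof uses p = 4

4


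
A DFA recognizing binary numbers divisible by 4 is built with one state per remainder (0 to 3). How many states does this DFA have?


Divisibility by 4 is tracked via the remainder mod 4: 0, 1, ..., 3
The construction assigns one state to each remainder
Number of remainders = 4

4


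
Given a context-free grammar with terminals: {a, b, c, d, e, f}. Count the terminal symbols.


Terminal symbols: a, b, c, d, e, f
Counting each: a (#1), b (#2), c (#3), d (#4), e (#5), f (#6)
Total = 6

6


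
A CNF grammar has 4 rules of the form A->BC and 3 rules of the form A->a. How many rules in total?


CNF allows two rule forms:
  A -> BC (binary): 4 rules
  A -> a (terminal): 3 rules
Total = 4 + 3 = 7

7


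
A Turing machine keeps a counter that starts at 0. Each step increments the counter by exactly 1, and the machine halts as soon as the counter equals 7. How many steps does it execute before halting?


Counter starts at 0. Counting sequence:
  Step 1: counter = 1
  Step 2: counter = 2
  Step 3: counter = 3
  Step 4: counter = 4
  Step 5: counter = 5
  Step 6: counter = 6
  Step 7: counter = 7
Counter reached 7 -> halt
Total steps = 7

7


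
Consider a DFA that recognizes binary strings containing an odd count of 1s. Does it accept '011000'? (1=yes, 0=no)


DFA has 2 states: q_even (start, accept=no) and q_odd
Processing string '011000' character by character:
  Position 0: read '0', 1-count=0 -> q_even (no change)
  Position 1: read '1', 1-count=1 -> q_odd
  Position 2: read '1', 1-count=2 -> q_even
  Position 3: read '0', 1-count=2 -> q_even (no change)
  Position 4: read '0', 1-count=2 -> q_even (no change)
  Position 5: read '0', 1-count=2 -> q_even (no change)
Final state: q_even, total 1s = 2 (even); the DFA requires an odd count -> reject

0


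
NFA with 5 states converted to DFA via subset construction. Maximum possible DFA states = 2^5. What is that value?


NFA has 5 states
Subset construction: each DFA state = subset of NFA states
Maximum subsets = 2^5
2^5 = 32

32


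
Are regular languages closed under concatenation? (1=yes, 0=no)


Regular languages are closed under:
- Union (DFA product construction)
- Intersection (DFA product construction)
- Complement (swap accept/reject states)
- Concatenation (NFA construction)
- Kleene star (NFA construction)
concatenation is in this list
Therefore: closed

1


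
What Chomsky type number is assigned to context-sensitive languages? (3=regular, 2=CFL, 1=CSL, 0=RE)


Chomsky hierarchy levels:
  Type 3: Regular (DFA/NFA/regex)
  Type 2: Context-free (PDA)
  Type 1: Context-sensitive
  Type 0: Recursively enumerable (TM)
'context-sensitive' corresponds to Type 1

1


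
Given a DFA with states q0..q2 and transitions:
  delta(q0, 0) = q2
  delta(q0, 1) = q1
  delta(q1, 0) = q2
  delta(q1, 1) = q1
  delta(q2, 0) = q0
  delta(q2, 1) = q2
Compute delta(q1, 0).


Looking up transition function:
delta(q1, 0) in the table
Row: q1, Column: 0
Result: q2

q2


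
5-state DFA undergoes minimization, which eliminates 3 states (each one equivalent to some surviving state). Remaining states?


Original DFA: 5 states
Redundant states removed: 3
Minimized states = original - removed
= 5 - 3
= 2

2


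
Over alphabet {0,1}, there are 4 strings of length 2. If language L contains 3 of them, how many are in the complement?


Alphabet: {0,1}
String length: 2
Total strings of length 2 = 2^2 = 4
Strings in L = 3
Complement = total - |L|
= 4 - 3
= 1

1


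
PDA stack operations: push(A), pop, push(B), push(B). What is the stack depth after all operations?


Tracing stack operations:
  push(A) -> stack = [A], depth=1
  pop -> removed A, stack = [], depth=0
  push(B) -> stack = [B], depth=1
  push(B) -> stack = [B,B], depth=2
Final depth = 2

2


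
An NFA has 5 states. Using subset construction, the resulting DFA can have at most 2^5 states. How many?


NFA has 5 states
Subset construction: each DFA state = subset of NFA states
Maximum subsets = 2^5
2^5 = 32

32


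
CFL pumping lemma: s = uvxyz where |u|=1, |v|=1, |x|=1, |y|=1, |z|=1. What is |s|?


|s| = |u| + |v| + |x| + |y| + |z|
= 1 + 1 + 1 + 1 + 1
= 2 + 1 + 2
= 3 + 2
= 5

5


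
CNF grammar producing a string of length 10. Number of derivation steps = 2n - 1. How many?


Chomsky Normal Form derivation:
String length n = 10
Each step either:
  - Splits a nonterminal into two (n-1 such steps)
  - Converts a nonterminal to terminal (n such steps)
Total = (n-1) + n = 2n - 1
= 2(10) - 1
= 20 - 1
= 19

19


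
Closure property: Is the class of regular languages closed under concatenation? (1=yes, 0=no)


Regular languages are closed under all standard operations:
- Union: Yes (product construction)
- Intersection: Yes (product construction)
- Complement: Yes (swap accept/reject)
- Concatenation: Yes (NFA construction)
Operation: concatenation -> Closed

1


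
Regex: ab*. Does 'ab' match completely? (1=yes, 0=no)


Pattern: ab*
String: 'ab'
Pattern requires: exactly one 'a' followed by zero or more 'b's
First char is 'a' -> OK
Rest 'b': all b's? Yes
Result: 1

1


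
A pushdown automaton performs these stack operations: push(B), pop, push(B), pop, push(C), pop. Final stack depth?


Tracing stack operations:
  push(B) -> stack = [B], depth=1
  pop -> removed B, stack = [], depth=0
  push(B) -> stack = [B], depth=1
  pop -> removed B, stack = [], depth=0
  push(C) -> stack = [C], depth=1
  pop -> removed C, stack = [], depth=0
Final depth = 0

0


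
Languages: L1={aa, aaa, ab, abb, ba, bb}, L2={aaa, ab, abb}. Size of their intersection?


L1 = {aa, aaa, ab, abb, ba, bb}
L2 = {aaa, ab, abb}
Checking each string in L1 against L2:
  'aa': in L2? No
  'aaa': in L2? Yes
  'ab': in L2? Yes
  'abb': in L2? Yes
  'ba': in L2? No
  'bb': in L2? No
Intersection = {aaa, ab, abb}
|L1 ∩ L2| = 3

3


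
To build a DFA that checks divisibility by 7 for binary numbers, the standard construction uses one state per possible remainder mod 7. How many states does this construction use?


Divisibility by 7 is tracked via the remainder mod 7: 0, 1, ..., 6
The construction assigns one state to each remainder
Number of remainders = 7

7


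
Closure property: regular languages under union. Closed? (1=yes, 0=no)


Regular languages are closed under:
- Union (DFA product construction)
- Intersection (DFA product construction)
- Complement (swap accept/reject states)
- Concatenation (NFA construction)
- Kleene star (NFA construction)
union is in this list
Therefore: closed

1


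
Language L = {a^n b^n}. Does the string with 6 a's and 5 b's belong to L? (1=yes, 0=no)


Language requires equal numbers of a's and b's
PDA pushes for each 'a', pops for each 'b'
Number of a's = 6
Number of b's = 5
6 != 5 -> Reject

0


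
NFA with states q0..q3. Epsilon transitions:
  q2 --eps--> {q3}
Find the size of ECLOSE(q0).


Starting from q0
Initialize closure = {q0}
q0 has no outgoing epsilon transitions -> nothing to add
Final closure: {q0}
Size = 1

1


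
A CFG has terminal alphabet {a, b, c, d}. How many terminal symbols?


Terminal symbols: a, b, c, d
Counting each: a (#1), b (#2), c (#3), d (#4)
Total = 4

4


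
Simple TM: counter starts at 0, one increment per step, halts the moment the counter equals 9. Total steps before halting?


Counter starts at 0. Counting sequence:
  Step 1: counter = 1
  Step 2: counter = 2
  Step 3: counter = 3
  Step 4: counter = 4
  Step 5: counter = 5
  Step 6: counter = 6
  ...
  Step 9: counter = 9
Counter reached 9 -> halt
Total steps = 9

9


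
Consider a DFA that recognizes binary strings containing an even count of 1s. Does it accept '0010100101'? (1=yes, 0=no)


DFA has 2 states: q_even (start, accept=yes) and q_odd
Processing string '0010100101' character by character:
  Position 0: read '0', 1-count=0 -> q_even (no change)
  Position 1: read '0', 1-count=0 -> q_even (no change)
  Position 2: read '1', 1-count=1 -> q_odd
  Position 3: read '0', 1-count=1 -> q_odd (no change)
  Position 4: read '1', 1-count=2 -> q_even
  Position 5: read '0', 1-count=2 -> q_even (no change)
  Position 6: read '0', 1-count=2 -> q_even (no change)
  Position 7: read '1', 1-count=3 -> q_odd
  Position 8: read '0', 1-count=3 -> q_odd (no change)
  Position 9: read '1', 1-count=4 -> q_even
Final state: q_even, total 1s = 4 (even); the DFA requires an even count -> accept

1


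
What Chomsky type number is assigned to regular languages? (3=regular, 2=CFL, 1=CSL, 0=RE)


Chomsky hierarchy levels:
  Type 3: Regular (DFA/NFA/regex)
  Type 2: Context-free (PDA)
  Type 1: Context-sensitive
  Type 0: Recursively enumerable (TM)
'regular' corresponds to Type 3

3


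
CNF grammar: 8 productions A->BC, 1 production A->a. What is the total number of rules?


CNF allows two rule forms:
  A -> BC (binary): 8 rules
  A -> a (terminal): 1 rule
Total = 8 + 1 = 9

9


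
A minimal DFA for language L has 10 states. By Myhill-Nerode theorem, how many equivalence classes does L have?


Myhill-Nerode theorem:
Number of equivalence classes = number of states in minimal DFA
Minimal DFA states = 10
Therefore equivalence classes = 10

10


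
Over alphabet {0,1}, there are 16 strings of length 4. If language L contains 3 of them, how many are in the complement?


Alphabet: {0,1}
String length: 4
Total strings of length 4 = 2^4 = 16
Strings in L = 3
Complement = total - |L|
= 16 - 3
= 13

13


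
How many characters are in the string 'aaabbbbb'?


String: 'aaabbbbb'
Counting characters:
  'a' appears 3 time(s)
  'b' appears 5 time(s)
Total length = 3 + 5 = 8

8


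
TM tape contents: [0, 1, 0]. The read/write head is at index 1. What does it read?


Tape: [0, 1, 0]
Positions: 0 1 2
Values:    0 1 0
Head at position 1
tape[1] = 1

1


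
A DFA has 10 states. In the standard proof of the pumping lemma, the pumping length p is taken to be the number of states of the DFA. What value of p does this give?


Pumping lemma for regular languages (standard proof):
Take p = |Q|, the number of DFA states.
Any string of length >= |Q| passes through |Q|+1 states while reading its first |Q| symbols,
so by pigeonhole some state repeats, giving the loop that can be pumped.
Here |Q| = 10
Therefore the proof uses p = 10

10


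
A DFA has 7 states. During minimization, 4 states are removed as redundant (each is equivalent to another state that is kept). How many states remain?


Original DFA: 7 states
Redundant states removed: 4
Minimized states = original - removed
= 7 - 4
= 3

3


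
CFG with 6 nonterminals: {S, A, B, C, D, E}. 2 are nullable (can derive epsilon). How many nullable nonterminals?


Nonterminals: {S, A, B, C, D, E}
A nonterminal is nullable if it can derive epsilon
Counting nullable nonterminals: 2
Total nullable = 2

2


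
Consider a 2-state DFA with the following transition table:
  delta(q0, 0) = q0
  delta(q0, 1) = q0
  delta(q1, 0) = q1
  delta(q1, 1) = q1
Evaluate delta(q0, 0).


Looking up transition function:
delta(q0, 0) in the table
Row: q0, Column: 0
Result: q0

q0


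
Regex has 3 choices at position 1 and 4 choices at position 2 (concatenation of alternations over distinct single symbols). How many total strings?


First group: 3 alternatives
Second group: 4 alternatives
Concatenation: each choice from group 1 pairs with each from group 2
Total = 3 x 4 = 12

12


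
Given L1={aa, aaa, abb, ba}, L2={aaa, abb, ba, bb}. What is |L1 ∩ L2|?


L1 = {aa, aaa, abb, ba}
L2 = {aaa, abb, ba, bb}
Checking each string in L1 against L2:
  'aa': in L2? No
  'aaa': in L2? Yes
  'abb': in L2? Yes
  'ba': in L2? Yes
Intersection = {aaa, abb, ba}
|L1 ∩ L2| = 3

3


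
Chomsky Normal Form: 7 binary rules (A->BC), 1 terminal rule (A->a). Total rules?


CNF allows two rule forms:
  A -> BC (binary): 7 rules
  A -> a (terminal): 1 rule
Total = 7 + 1 = 8

8


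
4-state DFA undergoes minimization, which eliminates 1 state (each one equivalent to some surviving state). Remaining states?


Original DFA: 4 states
Redundant states removed: 1
Minimized states = original - removed
= 4 - 1
= 3

3


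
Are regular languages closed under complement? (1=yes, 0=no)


Regular languages are closed under all standard operations:
- Union: Yes (product construction)
- Intersection: Yes (product construction)
- Complement: Yes (swap accept/reject)
- Concatenation: Yes (NFA construction)
Operation: complement -> Closed

1


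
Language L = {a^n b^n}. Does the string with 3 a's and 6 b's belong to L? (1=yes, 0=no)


Language requires equal numbers of a's and b's
PDA pushes for each 'a', pops for each 'b'
Number of a's = 3
Number of b's = 6
3 != 6 -> Reject

0


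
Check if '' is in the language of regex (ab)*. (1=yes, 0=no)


Pattern: (ab)*
String: ''
Pattern requires: zero or more repetitions of 'ab'
Pairs: []
All pairs are 'ab'? Yes
Result: 1

1


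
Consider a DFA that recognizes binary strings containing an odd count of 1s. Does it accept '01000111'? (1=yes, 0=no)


DFA has 2 states: q_even (start, accept=no) and q_odd
Processing string '01000111' character by character:
  Position 0: read '0', 1-count=0 -> q_even (no change)
  Position 1: read '1', 1-count=1 -> q_odd
  Position 2: read '0', 1-count=1 -> q_odd (no change)
  Position 3: read '0', 1-count=1 -> q_odd (no change)
  Position 4: read '0', 1-count=1 -> q_odd (no change)
  Position 5: read '1', 1-count=2 -> q_even
  Position 6: read '1', 1-count=3 -> q_odd
  Position 7: read '1', 1-count=4 -> q_even
Final state: q_even, total 1s = 4 (even); the DFA requires an odd count -> reject

0
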